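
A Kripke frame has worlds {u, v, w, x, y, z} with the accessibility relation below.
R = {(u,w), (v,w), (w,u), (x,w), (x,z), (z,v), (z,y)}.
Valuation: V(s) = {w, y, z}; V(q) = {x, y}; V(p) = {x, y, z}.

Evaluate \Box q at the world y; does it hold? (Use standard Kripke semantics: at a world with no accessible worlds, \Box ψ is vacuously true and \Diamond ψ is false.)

Recall that \Box ψ holds at a world iff ψ holds at every accessible world, and \Diamond ψ holds iff ψ holds at some accessible world.
At y: no accessible worlds, so \Box q holds vacuously.

Yes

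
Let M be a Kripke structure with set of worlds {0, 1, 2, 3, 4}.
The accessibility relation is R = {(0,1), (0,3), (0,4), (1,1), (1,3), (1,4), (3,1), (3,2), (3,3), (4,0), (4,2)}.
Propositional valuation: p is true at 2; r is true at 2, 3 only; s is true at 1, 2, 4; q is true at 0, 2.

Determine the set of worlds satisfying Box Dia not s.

0, 1, 2

Let φ = Box Dia not s. Evaluate φ at each world:
  0 (successors {1, 3, 4}): φ is true.
  1 (successors {1, 3, 4}): φ is true.
  2 (successors ∅): φ is true.
  3 (successors {1, 2, 3}): φ is false.
  4 (successors {0, 2}): φ is false.
For instance, at 0:
  At 0: Box Dia not s requires Dia not s at every successor {1, 3, 4}.
      At 1: Dia not s requires not s at some successor in {1, 3, 4}.
        not s holds at 3, so Dia not s is true at 1.
      At 3: Dia not s requires not s at some successor in {1, 2, 3}.
        not s holds at 3, so Dia not s is true at 3.
      At 4: Dia not s requires not s at some successor in {0, 2}.
        not s holds at 0, so Dia not s is true at 4.
  So Box Dia not s is true at 0.
Satisfying worlds: {0, 1, 2}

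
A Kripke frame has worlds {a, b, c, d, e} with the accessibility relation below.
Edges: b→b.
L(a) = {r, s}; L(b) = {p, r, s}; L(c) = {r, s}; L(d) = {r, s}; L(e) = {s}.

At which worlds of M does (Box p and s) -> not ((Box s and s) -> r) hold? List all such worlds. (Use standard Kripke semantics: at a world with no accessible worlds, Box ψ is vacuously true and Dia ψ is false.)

e

Let φ = (Box p and s) -> not ((Box s and s) -> r). Evaluate φ at each world:
  a (successors ∅): φ is false.
  b (successors {b}): φ is false.
  c (successors ∅): φ is false.
  d (successors ∅): φ is false.
  e (successors ∅): φ is true.
For instance, at b:
  At b: Box p and s is true, not ((Box s and s) -> r) is false, so (Box p and s) -> not ((Box s and s) -> r) is false.
    At b: Box p is true, s is true, so Box p and s is true.
      At b: Box p requires p at every successor {b}.
        At b: p is true.
      So Box p is true at b.
    At b: (Box s and s) -> r is true, so not ((Box s and s) -> r) is false.
      At b: Box s and s is true, r is true, so (Box s and s) -> r is true.
Satisfying worlds: {e}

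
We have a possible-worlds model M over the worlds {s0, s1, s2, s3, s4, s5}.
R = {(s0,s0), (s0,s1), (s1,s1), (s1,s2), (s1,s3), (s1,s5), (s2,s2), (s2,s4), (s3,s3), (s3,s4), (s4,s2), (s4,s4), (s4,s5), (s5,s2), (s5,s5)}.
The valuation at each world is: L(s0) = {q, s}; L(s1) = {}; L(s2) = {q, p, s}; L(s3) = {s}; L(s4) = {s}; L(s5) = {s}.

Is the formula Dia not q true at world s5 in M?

At s5: Dia not q requires not q at some successor in {s2, s5}.
  not q holds at s5, so Dia not q is true at s5.

Yes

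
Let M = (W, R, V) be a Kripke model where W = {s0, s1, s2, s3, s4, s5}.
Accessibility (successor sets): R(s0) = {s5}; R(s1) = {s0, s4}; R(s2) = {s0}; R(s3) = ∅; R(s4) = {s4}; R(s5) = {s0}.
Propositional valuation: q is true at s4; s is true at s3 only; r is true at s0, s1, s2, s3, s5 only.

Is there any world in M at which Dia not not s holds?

Recall that Dia ψ holds at a world iff ψ holds at some accessible world.
Let φ = Dia not not s. Evaluate φ at each world:
  s0 (successors {s5}): φ is false.
  s1 (successors {s0, s4}): φ is false.
  s2 (successors {s0}): φ is false.
  s3 (successors ∅): φ is false.
  s4 (successors {s4}): φ is false.
  s5 (successors {s0}): φ is false.
For instance, at s4:
  At s4: Dia not not s requires not not s at some successor in {s4}.
    At s4: not not s is false.
  So Dia not not s is false at s4.

No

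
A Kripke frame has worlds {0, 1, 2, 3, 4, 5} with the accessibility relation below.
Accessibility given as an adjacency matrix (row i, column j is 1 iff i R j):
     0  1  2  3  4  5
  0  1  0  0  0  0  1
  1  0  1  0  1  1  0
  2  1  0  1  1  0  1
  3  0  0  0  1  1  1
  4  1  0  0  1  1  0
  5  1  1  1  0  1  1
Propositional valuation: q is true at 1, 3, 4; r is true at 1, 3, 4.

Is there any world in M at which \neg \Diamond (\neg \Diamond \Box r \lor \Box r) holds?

No

Let φ = \neg \Diamond (\neg \Diamond \Box r \lor \Box r). Evaluate φ at each world:
  0 (successors {0, 5}): φ is false.
  1 (successors {1, 3, 4}): φ is false.
  2 (successors {0, 2, 3, 5}): φ is false.
  3 (successors {3, 4, 5}): φ is false.
  4 (successors {0, 3, 4}): φ is false.
  5 (successors {0, 1, 2, 4, 5}): φ is false.
For instance, at 2:
  At 2: \Diamond (\neg \Diamond \Box r \lor \Box r) is true, so \neg \Diamond (\neg \Diamond \Box r \lor \Box r) is false.
    At 2: \Diamond (\neg \Diamond \Box r \lor \Box r) requires \neg \Diamond \Box r \lor \Box r at some successor in {0, 2, 3, 5}.
      \neg \Diamond \Box r \lor \Box r holds at 0, so \Diamond (\neg \Diamond \Box r \lor \Box r) is true at 2.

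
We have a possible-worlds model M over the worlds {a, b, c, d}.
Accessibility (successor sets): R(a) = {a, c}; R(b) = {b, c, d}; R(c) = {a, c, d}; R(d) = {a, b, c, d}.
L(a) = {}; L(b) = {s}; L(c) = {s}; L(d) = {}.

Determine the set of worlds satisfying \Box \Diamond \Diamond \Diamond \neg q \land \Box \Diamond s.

a, b, c, d

Recall that \Box ψ holds at a world iff ψ holds at every accessible world, and \Diamond ψ holds iff ψ holds at some accessible world.
Let φ = \Box \Diamond \Diamond \Diamond \neg q \land \Box \Diamond s. Evaluate φ at each world:
  a (successors {a, c}): φ is true.
  b (successors {b, c, d}): φ is true.
  c (successors {a, c, d}): φ is true.
  d (successors {a, b, c, d}): φ is true.
For instance, at c:
  At c: \Box \Diamond \Diamond \Diamond \neg q is true, \Box \Diamond s is true, so \Box \Diamond \Diamond \Diamond \neg q \land \Box \Diamond s is true.
    At c: \Box \Diamond \Diamond \Diamond \neg q requires \Diamond \Diamond \Diamond \neg q at every successor {a, c, d}.
      At a: \Diamond \Diamond \Diamond \neg q is true.
      At c: \Diamond \Diamond \Diamond \neg q is true.
      At d: \Diamond \Diamond \Diamond \neg q is true.
    So \Box \Diamond \Diamond \Diamond \neg q is true at c.
    At c: \Box \Diamond s requires \Diamond s at every successor {a, c, d}.
      At a: \Diamond s is true.
      At c: \Diamond s is true.
      At d: \Diamond s is true.
    So \Box \Diamond s is true at c.
Satisfying worlds: {a, b, c, d}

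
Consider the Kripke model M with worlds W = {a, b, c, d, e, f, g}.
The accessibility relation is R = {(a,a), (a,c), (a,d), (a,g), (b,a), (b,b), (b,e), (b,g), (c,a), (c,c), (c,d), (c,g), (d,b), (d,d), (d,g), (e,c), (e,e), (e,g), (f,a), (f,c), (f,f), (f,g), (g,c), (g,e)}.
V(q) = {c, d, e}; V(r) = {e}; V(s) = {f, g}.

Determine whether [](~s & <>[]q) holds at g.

Yes

At g: [](~s & <>[]q) requires ~s & <>[]q at every successor {c, e}.
    At c: ~s is true, <>[]q is true, so ~s & <>[]q is true.
      At c: <>[]q requires []q at some successor in {a, c, d, g}.
        []q holds at g, so <>[]q is true at c.
    At e: ~s is true, <>[]q is true, so ~s & <>[]q is true.
      At e: <>[]q requires []q at some successor in {c, e, g}.
        []q holds at g, so <>[]q is true at e.
So [](~s & <>[]q) is true at g.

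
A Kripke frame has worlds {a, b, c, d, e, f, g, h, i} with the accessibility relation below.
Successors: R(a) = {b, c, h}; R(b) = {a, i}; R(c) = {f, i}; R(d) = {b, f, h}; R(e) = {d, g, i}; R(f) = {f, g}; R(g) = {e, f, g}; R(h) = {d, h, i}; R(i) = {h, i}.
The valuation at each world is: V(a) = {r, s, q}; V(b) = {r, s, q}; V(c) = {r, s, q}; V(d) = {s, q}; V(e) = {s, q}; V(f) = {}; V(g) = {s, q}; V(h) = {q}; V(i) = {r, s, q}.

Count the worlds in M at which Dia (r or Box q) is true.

Recall that Box ψ holds at a world iff ψ holds at every accessible world, and Dia ψ holds iff ψ holds at some accessible world.
Let φ = Dia (r or Box q). Evaluate φ at each world:
  a (successors {b, c, h}): φ is true.
  b (successors {a, i}): φ is true.
  c (successors {f, i}): φ is true.
  d (successors {b, f, h}): φ is true.
  e (successors {d, g, i}): φ is true.
  f (successors {f, g}): φ is false.
  g (successors {e, f, g}): φ is true.
  h (successors {d, h, i}): φ is true.
  i (successors {h, i}): φ is true.
For instance, at e:
  At e: Dia (r or Box q) requires r or Box q at some successor in {d, g, i}.
    r or Box q holds at i, so Dia (r or Box q) is true at e.
      At i: r is true, Box q is true, so r or Box q is true.
Satisfying worlds: {a, b, c, d, e, g, h, i}

8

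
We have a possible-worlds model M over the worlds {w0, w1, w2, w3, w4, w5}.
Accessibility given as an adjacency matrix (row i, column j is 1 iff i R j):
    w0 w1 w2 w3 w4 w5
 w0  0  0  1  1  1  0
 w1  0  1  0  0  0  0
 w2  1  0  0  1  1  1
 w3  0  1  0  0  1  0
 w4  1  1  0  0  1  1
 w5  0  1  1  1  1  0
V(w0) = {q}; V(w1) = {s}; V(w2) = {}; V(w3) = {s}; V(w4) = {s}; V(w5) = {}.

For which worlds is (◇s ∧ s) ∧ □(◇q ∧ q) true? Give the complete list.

Let φ = (◇s ∧ s) ∧ □(◇q ∧ q). Evaluate φ at each world:
  w0 (successors {w2, w3, w4}): φ is false.
  w1 (successors {w1}): φ is false.
  w2 (successors {w0, w3, w4, w5}): φ is false.
  w3 (successors {w1, w4}): φ is false.
  w4 (successors {w0, w1, w4, w5}): φ is false.
  w5 (successors {w1, w2, w3, w4}): φ is false.
For instance, at w2:
  At w2: ◇s ∧ s is false, □(◇q ∧ q) is false, so (◇s ∧ s) ∧ □(◇q ∧ q) is false.
    At w2: ◇s is true, s is false, so ◇s ∧ s is false.
      At w2: ◇s requires s at some successor in {w0, w3, w4, w5}.
        s holds at w3, so ◇s is true at w2.
    At w2: □(◇q ∧ q) requires ◇q ∧ q at every successor {w0, w3, w4, w5}.
      ◇q ∧ q fails at w0, so □(◇q ∧ q) is false at w2.
Satisfying worlds: none.

none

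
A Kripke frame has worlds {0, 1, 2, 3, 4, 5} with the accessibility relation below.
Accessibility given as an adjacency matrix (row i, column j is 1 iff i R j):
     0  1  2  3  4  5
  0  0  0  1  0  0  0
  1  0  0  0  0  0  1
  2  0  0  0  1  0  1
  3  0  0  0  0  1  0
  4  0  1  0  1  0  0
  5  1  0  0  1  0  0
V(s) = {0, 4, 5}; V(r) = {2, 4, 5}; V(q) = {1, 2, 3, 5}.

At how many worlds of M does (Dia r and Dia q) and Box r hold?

Recall that Box ψ holds at a world iff ψ holds at every accessible world, and Dia ψ holds iff ψ holds at some accessible world.
Let φ = (Dia r and Dia q) and Box r. Evaluate φ at each world:
  0 (successors {2}): φ is true.
  1 (successors {5}): φ is true.
  2 (successors {3, 5}): φ is false.
  3 (successors {4}): φ is false.
  4 (successors {1, 3}): φ is false.
  5 (successors {0, 3}): φ is false.
For instance, at 0:
  At 0: Dia r and Dia q is true, Box r is true, so (Dia r and Dia q) and Box r is true.
    At 0: Dia r is true, Dia q is true, so Dia r and Dia q is true.
      At 0: Dia r requires r at some successor in {2}.
        r holds at 2, so Dia r is true at 0.
      At 0: Dia q requires q at some successor in {2}.
        q holds at 2, so Dia q is true at 0.
    At 0: Box r requires r at every successor {2}.
      At 2: r is true.
    So Box r is true at 0.
Satisfying worlds: {0, 1}

2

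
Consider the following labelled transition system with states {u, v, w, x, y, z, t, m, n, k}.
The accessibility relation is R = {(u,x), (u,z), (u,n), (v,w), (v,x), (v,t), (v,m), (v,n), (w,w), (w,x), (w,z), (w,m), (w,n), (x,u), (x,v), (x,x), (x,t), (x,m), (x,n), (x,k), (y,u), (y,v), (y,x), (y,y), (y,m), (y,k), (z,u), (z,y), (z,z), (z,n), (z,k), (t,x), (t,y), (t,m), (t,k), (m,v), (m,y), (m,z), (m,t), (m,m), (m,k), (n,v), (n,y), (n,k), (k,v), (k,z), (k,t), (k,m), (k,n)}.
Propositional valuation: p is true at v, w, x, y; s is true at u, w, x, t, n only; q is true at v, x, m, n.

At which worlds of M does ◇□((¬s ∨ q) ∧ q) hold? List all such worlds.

none

Recall that □ψ holds at a world iff ψ holds at every accessible world, and ◇ψ holds iff ψ holds at some accessible world.
Let φ = ◇□((¬s ∨ q) ∧ q). Evaluate φ at each world:
  u (successors {x, z, n}): φ is false.
  v (successors {w, x, t, m, n}): φ is false.
  w (successors {w, x, z, m, n}): φ is false.
  x (successors {u, v, x, t, m, n, k}): φ is false.
  y (successors {u, v, x, y, m, k}): φ is false.
  z (successors {u, y, z, n, k}): φ is false.
  t (successors {x, y, m, k}): φ is false.
  m (successors {v, y, z, t, m, k}): φ is false.
  n (successors {v, y, k}): φ is false.
  k (successors {v, z, t, m, n}): φ is false.
For instance, at t:
  At t: ◇□((¬s ∨ q) ∧ q) requires □((¬s ∨ q) ∧ q) at some successor in {x, y, m, k}.
    At x: □((¬s ∨ q) ∧ q) is false.
    At y: □((¬s ∨ q) ∧ q) is false.
    At m: □((¬s ∨ q) ∧ q) is false.
    At k: □((¬s ∨ q) ∧ q) is false.
  So ◇□((¬s ∨ q) ∧ q) is false at t.
Satisfying worlds: none.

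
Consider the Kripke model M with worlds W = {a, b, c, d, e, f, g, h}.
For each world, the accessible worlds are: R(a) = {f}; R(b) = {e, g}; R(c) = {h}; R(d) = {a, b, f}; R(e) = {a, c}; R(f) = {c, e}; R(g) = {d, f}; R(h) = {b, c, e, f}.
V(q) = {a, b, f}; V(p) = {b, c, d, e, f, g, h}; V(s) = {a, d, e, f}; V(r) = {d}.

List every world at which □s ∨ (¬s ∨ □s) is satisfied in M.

Let φ = □s ∨ (¬s ∨ □s). Evaluate φ at each world:
  a (successors {f}): φ is true.
  b (successors {e, g}): φ is true.
  c (successors {h}): φ is true.
  d (successors {a, b, f}): φ is false.
  e (successors {a, c}): φ is false.
  f (successors {c, e}): φ is false.
  g (successors {d, f}): φ is true.
  h (successors {b, c, e, f}): φ is true.
For instance, at e:
  At e: □s is false, ¬s ∨ □s is false, so □s ∨ (¬s ∨ □s) is false.
    At e: □s requires s at every successor {a, c}.
      s fails at c, so □s is false at e.
    At e: ¬s is false, □s is false, so ¬s ∨ □s is false.
      At e: □s requires s at every successor {a, c}.
        s fails at c, so □s is false at e.
Satisfying worlds: {a, b, c, g, h}

a, b, c, g, h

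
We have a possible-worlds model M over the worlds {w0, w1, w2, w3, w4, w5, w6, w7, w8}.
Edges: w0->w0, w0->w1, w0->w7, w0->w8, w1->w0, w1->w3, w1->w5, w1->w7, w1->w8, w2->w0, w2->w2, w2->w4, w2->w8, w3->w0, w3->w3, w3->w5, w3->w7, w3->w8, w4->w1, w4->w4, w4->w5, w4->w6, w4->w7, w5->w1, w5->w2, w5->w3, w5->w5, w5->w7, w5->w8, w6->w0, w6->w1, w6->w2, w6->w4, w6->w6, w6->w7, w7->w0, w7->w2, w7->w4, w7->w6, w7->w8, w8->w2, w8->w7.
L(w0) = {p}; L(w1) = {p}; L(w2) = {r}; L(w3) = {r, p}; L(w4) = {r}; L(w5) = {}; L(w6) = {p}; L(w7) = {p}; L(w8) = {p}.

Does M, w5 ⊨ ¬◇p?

No

At w5: ◇p is true, so ¬◇p is false.
  At w5: ◇p requires p at some successor in {w1, w2, w3, w5, w7, w8}.
    p holds at w1, so ◇p is true at w5.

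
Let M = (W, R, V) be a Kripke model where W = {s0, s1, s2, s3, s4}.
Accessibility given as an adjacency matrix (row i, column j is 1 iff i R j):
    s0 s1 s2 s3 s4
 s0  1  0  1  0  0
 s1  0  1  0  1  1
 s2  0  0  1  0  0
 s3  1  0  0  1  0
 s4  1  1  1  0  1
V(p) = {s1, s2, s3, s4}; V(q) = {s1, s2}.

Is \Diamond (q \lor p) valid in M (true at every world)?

Recall that \Diamond ψ holds at a world iff ψ holds at some accessible world.
Let φ = \Diamond (q \lor p). Evaluate φ at each world:
  s0 (successors {s0, s2}): φ is true.
  s1 (successors {s1, s3, s4}): φ is true.
  s2 (successors {s2}): φ is true.
  s3 (successors {s0, s3}): φ is true.
  s4 (successors {s0, s1, s2, s4}): φ is true.
For instance, at s2:
  At s2: \Diamond (q \lor p) requires q \lor p at some successor in {s2}.
    q \lor p holds at s2, so \Diamond (q \lor p) is true at s2.

Yes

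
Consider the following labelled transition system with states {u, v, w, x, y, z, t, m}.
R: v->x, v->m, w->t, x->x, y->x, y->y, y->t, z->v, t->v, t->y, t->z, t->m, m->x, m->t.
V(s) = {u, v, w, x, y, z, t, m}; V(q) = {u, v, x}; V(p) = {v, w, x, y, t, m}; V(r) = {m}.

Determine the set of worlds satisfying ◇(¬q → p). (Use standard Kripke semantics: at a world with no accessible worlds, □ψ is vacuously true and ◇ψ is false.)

v, w, x, y, z, t, m

Let φ = ◇(¬q → p). Evaluate φ at each world:
  u (successors ∅): φ is false.
  v (successors {x, m}): φ is true.
  w (successors {t}): φ is true.
  x (successors {x}): φ is true.
  y (successors {x, y, t}): φ is true.
  z (successors {v}): φ is true.
  t (successors {v, y, z, m}): φ is true.
  m (successors {x, t}): φ is true.
For instance, at t:
  At t: ◇(¬q → p) requires ¬q → p at some successor in {v, y, z, m}.
    ¬q → p holds at v, so ◇(¬q → p) is true at t.
Satisfying worlds: {v, w, x, y, z, t, m}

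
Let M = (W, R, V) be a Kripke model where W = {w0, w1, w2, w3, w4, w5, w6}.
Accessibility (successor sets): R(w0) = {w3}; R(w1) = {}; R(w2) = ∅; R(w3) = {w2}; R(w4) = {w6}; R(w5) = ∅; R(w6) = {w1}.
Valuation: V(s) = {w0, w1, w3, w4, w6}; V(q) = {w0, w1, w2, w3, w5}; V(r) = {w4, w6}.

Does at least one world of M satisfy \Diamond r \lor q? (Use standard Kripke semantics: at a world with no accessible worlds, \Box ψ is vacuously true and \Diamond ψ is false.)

Let φ = \Diamond r \lor q. Evaluate φ at each world:
  w0 (successors {w3}): φ is true.
  w1 (successors ∅): φ is true.
  w2 (successors ∅): φ is true.
  w3 (successors {w2}): φ is true.
  w4 (successors {w6}): φ is true.
  w5 (successors ∅): φ is true.
  w6 (successors {w1}): φ is false.
Detail at w0 (witness):
  At w0: \Diamond r is false, q is true, so \Diamond r \lor q is true.
    At w0: \Diamond r requires r at some successor in {w3}.
      At w3: r is false.
    So \Diamond r is false at w0.

Yes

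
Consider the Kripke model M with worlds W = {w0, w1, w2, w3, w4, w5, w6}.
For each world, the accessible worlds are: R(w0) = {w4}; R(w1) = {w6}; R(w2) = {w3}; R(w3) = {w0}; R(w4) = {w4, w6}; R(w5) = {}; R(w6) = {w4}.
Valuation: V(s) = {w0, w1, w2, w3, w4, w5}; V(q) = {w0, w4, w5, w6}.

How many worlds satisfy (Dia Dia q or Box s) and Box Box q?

7

Let φ = (Dia Dia q or Box s) and Box Box q. Evaluate φ at each world:
  w0 (successors {w4}): φ is true.
  w1 (successors {w6}): φ is true.
  w2 (successors {w3}): φ is true.
  w3 (successors {w0}): φ is true.
  w4 (successors {w4, w6}): φ is true.
  w5 (successors ∅): φ is true.
  w6 (successors {w4}): φ is true.
For instance, at w6:
  At w6: Dia Dia q or Box s is true, Box Box q is true, so (Dia Dia q or Box s) and Box Box q is true.
    At w6: Dia Dia q is true, Box s is true, so Dia Dia q or Box s is true.
      At w6: Dia Dia q requires Dia q at some successor in {w4}.
        Dia q holds at w4, so Dia Dia q is true at w6.
      At w6: Box s requires s at every successor {w4}.
        At w4: s is true.
      So Box s is true at w6.
    At w6: Box Box q requires Box q at every successor {w4}.
      At w4: Box q is true.
    So Box Box q is true at w6.
Satisfying worlds: {w0, w1, w2, w3, w4, w5, w6}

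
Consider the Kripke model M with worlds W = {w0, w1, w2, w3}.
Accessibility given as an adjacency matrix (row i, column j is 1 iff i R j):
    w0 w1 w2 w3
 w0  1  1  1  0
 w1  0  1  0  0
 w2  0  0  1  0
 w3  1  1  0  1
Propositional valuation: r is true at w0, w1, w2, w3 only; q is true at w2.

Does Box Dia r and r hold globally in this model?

Yes

Let φ = Box Dia r and r. Evaluate φ at each world:
  w0 (successors {w0, w1, w2}): φ is true.
  w1 (successors {w1}): φ is true.
  w2 (successors {w2}): φ is true.
  w3 (successors {w0, w1, w3}): φ is true.
For instance, at w2:
  At w2: Box Dia r is true, r is true, so Box Dia r and r is true.
    At w2: Box Dia r requires Dia r at every successor {w2}.
      At w2: Dia r is true.
    So Box Dia r is true at w2.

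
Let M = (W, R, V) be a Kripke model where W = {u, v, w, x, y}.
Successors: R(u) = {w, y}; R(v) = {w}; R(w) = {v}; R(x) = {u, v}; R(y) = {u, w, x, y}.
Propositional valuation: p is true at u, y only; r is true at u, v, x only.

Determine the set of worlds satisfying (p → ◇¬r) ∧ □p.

none

Let φ = (p → ◇¬r) ∧ □p. Evaluate φ at each world:
  u (successors {w, y}): φ is false.
  v (successors {w}): φ is false.
  w (successors {v}): φ is false.
  x (successors {u, v}): φ is false.
  y (successors {u, w, x, y}): φ is false.
For instance, at v:
  At v: p → ◇¬r is true, □p is false, so (p → ◇¬r) ∧ □p is false.
    At v: p is false, ◇¬r is true, so p → ◇¬r is true.
      At v: ◇¬r requires ¬r at some successor in {w}.
        ¬r holds at w, so ◇¬r is true at v.
    At v: □p requires p at every successor {w}.
      p fails at w, so □p is false at v.
Satisfying worlds: none.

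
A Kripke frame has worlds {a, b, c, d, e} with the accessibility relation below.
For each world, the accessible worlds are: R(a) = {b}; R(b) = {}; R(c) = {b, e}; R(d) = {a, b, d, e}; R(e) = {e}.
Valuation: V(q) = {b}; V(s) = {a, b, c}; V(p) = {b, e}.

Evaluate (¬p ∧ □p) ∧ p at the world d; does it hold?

At d: ¬p ∧ □p is false, p is false, so (¬p ∧ □p) ∧ p is false.
  At d: ¬p is true, □p is false, so ¬p ∧ □p is false.
    At d: □p requires p at every successor {a, b, d, e}.
      p fails at a, so □p is false at d.

No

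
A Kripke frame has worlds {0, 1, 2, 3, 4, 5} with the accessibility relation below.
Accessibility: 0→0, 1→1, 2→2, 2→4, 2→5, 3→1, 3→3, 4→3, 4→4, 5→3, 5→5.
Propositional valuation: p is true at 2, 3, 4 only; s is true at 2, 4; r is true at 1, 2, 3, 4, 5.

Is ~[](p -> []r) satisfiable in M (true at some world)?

No

Let φ = ~[](p -> []r). Evaluate φ at each world:
  0 (successors {0}): φ is false.
  1 (successors {1}): φ is false.
  2 (successors {2, 4, 5}): φ is false.
  3 (successors {1, 3}): φ is false.
  4 (successors {3, 4}): φ is false.
  5 (successors {3, 5}): φ is false.
For instance, at 1:
  At 1: [](p -> []r) is true, so ~[](p -> []r) is false.
    At 1: [](p -> []r) requires p -> []r at every successor {1}.
      At 1: p -> []r is true.
    So [](p -> []r) is true at 1.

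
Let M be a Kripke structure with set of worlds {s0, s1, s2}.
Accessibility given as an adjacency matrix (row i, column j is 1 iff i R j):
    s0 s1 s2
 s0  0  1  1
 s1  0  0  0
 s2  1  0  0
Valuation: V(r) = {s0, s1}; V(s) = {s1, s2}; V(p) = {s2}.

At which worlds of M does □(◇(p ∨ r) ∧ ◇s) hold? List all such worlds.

Let φ = □(◇(p ∨ r) ∧ ◇s). Evaluate φ at each world:
  s0 (successors {s1, s2}): φ is false.
  s1 (successors ∅): φ is true.
  s2 (successors {s0}): φ is true.
For instance, at s0:
  At s0: □(◇(p ∨ r) ∧ ◇s) requires ◇(p ∨ r) ∧ ◇s at every successor {s1, s2}.
    ◇(p ∨ r) ∧ ◇s fails at s1, so □(◇(p ∨ r) ∧ ◇s) is false at s0.
      At s1: ◇(p ∨ r) is false, ◇s is false, so ◇(p ∨ r) ∧ ◇s is false.
Satisfying worlds: {s1, s2}

s1, s2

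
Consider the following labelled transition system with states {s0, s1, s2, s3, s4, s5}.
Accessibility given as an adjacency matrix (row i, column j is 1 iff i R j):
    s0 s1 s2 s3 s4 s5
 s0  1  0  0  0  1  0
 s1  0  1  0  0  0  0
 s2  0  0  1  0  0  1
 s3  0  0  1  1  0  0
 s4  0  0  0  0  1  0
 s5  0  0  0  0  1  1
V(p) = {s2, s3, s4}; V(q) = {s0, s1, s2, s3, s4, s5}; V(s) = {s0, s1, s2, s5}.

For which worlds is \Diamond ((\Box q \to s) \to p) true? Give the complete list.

s0, s2, s3, s4, s5

Let φ = \Diamond ((\Box q \to s) \to p). Evaluate φ at each world:
  s0 (successors {s0, s4}): φ is true.
  s1 (successors {s1}): φ is false.
  s2 (successors {s2, s5}): φ is true.
  s3 (successors {s2, s3}): φ is true.
  s4 (successors {s4}): φ is true.
  s5 (successors {s4, s5}): φ is true.
For instance, at s3:
  At s3: \Diamond ((\Box q \to s) \to p) requires (\Box q \to s) \to p at some successor in {s2, s3}.
    (\Box q \to s) \to p holds at s2, so \Diamond ((\Box q \to s) \to p) is true at s3.
      At s2: \Box q \to s is true, p is true, so (\Box q \to s) \to p is true.
Satisfying worlds: {s0, s2, s3, s4, s5}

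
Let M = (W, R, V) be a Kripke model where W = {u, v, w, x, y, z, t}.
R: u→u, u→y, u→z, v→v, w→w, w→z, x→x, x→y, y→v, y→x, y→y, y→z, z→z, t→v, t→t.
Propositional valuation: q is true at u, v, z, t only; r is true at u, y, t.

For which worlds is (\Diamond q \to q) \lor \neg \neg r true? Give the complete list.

u, v, x, y, z, t

Let φ = (\Diamond q \to q) \lor \neg \neg r. Evaluate φ at each world:
  u (successors {u, y, z}): φ is true.
  v (successors {v}): φ is true.
  w (successors {w, z}): φ is false.
  x (successors {x, y}): φ is true.
  y (successors {v, x, y, z}): φ is true.
  z (successors {z}): φ is true.
  t (successors {v, t}): φ is true.
For instance, at u:
  At u: \Diamond q \to q is true, \neg \neg r is true, so (\Diamond q \to q) \lor \neg \neg r is true.
    At u: \Diamond q is true, q is true, so \Diamond q \to q is true.
      At u: \Diamond q requires q at some successor in {u, y, z}.
        q holds at u, so \Diamond q is true at u.
Satisfying worlds: {u, v, x, y, z, t}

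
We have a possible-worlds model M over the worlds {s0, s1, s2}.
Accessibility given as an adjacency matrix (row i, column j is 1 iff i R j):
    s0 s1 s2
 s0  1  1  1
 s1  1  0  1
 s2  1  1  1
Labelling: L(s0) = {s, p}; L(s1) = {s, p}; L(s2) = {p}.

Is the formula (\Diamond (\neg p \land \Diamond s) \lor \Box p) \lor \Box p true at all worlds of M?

Let φ = (\Diamond (\neg p \land \Diamond s) \lor \Box p) \lor \Box p. Evaluate φ at each world:
  s0 (successors {s0, s1, s2}): φ is true.
  s1 (successors {s0, s2}): φ is true.
  s2 (successors {s0, s1, s2}): φ is true.
For instance, at s2:
  At s2: \Diamond (\neg p \land \Diamond s) \lor \Box p is true, \Box p is true, so (\Diamond (\neg p \land \Diamond s) \lor \Box p) \lor \Box p is true.
    At s2: \Diamond (\neg p \land \Diamond s) is false, \Box p is true, so \Diamond (\neg p \land \Diamond s) \lor \Box p is true.
      At s2: \Diamond (\neg p \land \Diamond s) requires \neg p \land \Diamond s at some successor in {s0, s1, s2}.
        At s0: \neg p \land \Diamond s is false.
        At s1: \neg p \land \Diamond s is false.
        At s2: \neg p \land \Diamond s is false.
      So \Diamond (\neg p \land \Diamond s) is false at s2.
      At s2: \Box p requires p at every successor {s0, s1, s2}.
        At s0: p is true.
        At s1: p is true.
        At s2: p is true.
      So \Box p is true at s2.
    At s2: \Box p requires p at every successor {s0, s1, s2}.
      At s0: p is true.
      At s1: p is true.
      At s2: p is true.
    So \Box p is true at s2.

Yes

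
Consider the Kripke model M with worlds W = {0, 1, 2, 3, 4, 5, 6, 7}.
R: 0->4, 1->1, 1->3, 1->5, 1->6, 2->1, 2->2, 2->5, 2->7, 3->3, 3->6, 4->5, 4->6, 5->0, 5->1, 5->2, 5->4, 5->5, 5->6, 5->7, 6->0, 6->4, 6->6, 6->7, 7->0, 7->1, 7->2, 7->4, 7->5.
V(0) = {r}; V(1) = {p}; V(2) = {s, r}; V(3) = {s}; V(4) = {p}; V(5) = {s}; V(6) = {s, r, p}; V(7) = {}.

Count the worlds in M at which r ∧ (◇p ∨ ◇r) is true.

Let φ = r ∧ (◇p ∨ ◇r). Evaluate φ at each world:
  0 (successors {4}): φ is true.
  1 (successors {1, 3, 5, 6}): φ is false.
  2 (successors {1, 2, 5, 7}): φ is true.
  3 (successors {3, 6}): φ is false.
  4 (successors {5, 6}): φ is false.
  5 (successors {0, 1, 2, 4, 5, 6, 7}): φ is false.
  6 (successors {0, 4, 6, 7}): φ is true.
  7 (successors {0, 1, 2, 4, 5}): φ is false.
For instance, at 3:
  At 3: r is false, ◇p ∨ ◇r is true, so r ∧ (◇p ∨ ◇r) is false.
    At 3: ◇p is true, ◇r is true, so ◇p ∨ ◇r is true.
      At 3: ◇p requires p at some successor in {3, 6}.
        p holds at 6, so ◇p is true at 3.
      At 3: ◇r requires r at some successor in {3, 6}.
        r holds at 6, so ◇r is true at 3.
Satisfying worlds: {0, 2, 6}

3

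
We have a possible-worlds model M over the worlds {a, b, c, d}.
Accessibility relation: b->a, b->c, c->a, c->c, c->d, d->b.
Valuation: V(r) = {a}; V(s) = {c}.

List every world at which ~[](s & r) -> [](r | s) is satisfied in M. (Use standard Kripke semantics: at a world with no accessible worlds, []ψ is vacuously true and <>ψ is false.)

a, b

Let φ = ~[](s & r) -> [](r | s). Evaluate φ at each world:
  a (successors ∅): φ is true.
  b (successors {a, c}): φ is true.
  c (successors {a, c, d}): φ is false.
  d (successors {b}): φ is false.
For instance, at b:
  At b: ~[](s & r) is true, [](r | s) is true, so ~[](s & r) -> [](r | s) is true.
    At b: [](s & r) is false, so ~[](s & r) is true.
      At b: [](s & r) requires s & r at every successor {a, c}.
        s & r fails at a, so [](s & r) is false at b.
    At b: [](r | s) requires r | s at every successor {a, c}.
      At a: r | s is true.
      At c: r | s is true.
    So [](r | s) is true at b.
Satisfying worlds: {a, b}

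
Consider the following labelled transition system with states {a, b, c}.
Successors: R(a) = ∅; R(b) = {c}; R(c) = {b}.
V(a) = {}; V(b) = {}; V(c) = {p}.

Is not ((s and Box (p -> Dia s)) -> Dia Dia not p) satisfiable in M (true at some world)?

Recall that Box ψ holds at a world iff ψ holds at every accessible world, and Dia ψ holds iff ψ holds at some accessible world.
Let φ = not ((s and Box (p -> Dia s)) -> Dia Dia not p). Evaluate φ at each world:
  a (successors ∅): φ is false.
  b (successors {c}): φ is false.
  c (successors {b}): φ is false.
For instance, at c:
  At c: (s and Box (p -> Dia s)) -> Dia Dia not p is true, so not ((s and Box (p -> Dia s)) -> Dia Dia not p) is false.
    At c: s and Box (p -> Dia s) is false, Dia Dia not p is false, so (s and Box (p -> Dia s)) -> Dia Dia not p is true.
      At c: s is false, Box (p -> Dia s) is true, so s and Box (p -> Dia s) is false.
      At c: Dia Dia not p requires Dia not p at some successor in {b}.
        At b: Dia not p is false.
      So Dia Dia not p is false at c.

No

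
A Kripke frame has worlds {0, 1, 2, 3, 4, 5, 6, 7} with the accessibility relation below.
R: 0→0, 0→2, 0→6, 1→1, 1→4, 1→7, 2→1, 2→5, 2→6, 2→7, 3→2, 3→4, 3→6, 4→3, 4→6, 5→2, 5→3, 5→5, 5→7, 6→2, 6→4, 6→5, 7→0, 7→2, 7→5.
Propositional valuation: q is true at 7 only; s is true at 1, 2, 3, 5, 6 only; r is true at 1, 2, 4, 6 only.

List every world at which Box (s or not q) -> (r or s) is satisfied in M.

1, 2, 3, 4, 5, 6

Let φ = Box (s or not q) -> (r or s). Evaluate φ at each world:
  0 (successors {0, 2, 6}): φ is false.
  1 (successors {1, 4, 7}): φ is true.
  2 (successors {1, 5, 6, 7}): φ is true.
  3 (successors {2, 4, 6}): φ is true.
  4 (successors {3, 6}): φ is true.
  5 (successors {2, 3, 5, 7}): φ is true.
  6 (successors {2, 4, 5}): φ is true.
  7 (successors {0, 2, 5}): φ is false.
For instance, at 5:
  At 5: Box (s or not q) is false, r or s is true, so Box (s or not q) -> (r or s) is true.
    At 5: Box (s or not q) requires s or not q at every successor {2, 3, 5, 7}.
      s or not q fails at 7, so Box (s or not q) is false at 5.
Satisfying worlds: {1, 2, 3, 4, 5, 6}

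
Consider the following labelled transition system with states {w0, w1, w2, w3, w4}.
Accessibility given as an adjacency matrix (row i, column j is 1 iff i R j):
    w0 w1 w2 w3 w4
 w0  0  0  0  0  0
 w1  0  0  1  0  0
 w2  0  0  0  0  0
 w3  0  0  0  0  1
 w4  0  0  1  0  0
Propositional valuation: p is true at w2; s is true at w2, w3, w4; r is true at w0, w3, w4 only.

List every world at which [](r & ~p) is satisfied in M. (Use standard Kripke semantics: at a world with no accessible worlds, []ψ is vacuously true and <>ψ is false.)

Let φ = [](r & ~p). Evaluate φ at each world:
  w0 (successors ∅): φ is true.
  w1 (successors {w2}): φ is false.
  w2 (successors ∅): φ is true.
  w3 (successors {w4}): φ is true.
  w4 (successors {w2}): φ is false.
For instance, at w4:
  At w4: [](r & ~p) requires r & ~p at every successor {w2}.
    r & ~p fails at w2, so [](r & ~p) is false at w4.
Satisfying worlds: {w0, w2, w3}

w0, w2, w3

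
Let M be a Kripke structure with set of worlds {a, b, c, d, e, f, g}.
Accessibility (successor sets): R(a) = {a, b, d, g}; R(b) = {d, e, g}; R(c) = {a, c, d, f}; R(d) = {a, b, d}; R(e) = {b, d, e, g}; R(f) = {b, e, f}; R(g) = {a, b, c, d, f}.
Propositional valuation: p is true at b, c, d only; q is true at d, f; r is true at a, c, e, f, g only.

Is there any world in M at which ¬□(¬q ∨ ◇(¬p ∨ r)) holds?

No

Recall that □ψ holds at a world iff ψ holds at every accessible world, and ◇ψ holds iff ψ holds at some accessible world.
Let φ = ¬□(¬q ∨ ◇(¬p ∨ r)). Evaluate φ at each world:
  a (successors {a, b, d, g}): φ is false.
  b (successors {d, e, g}): φ is false.
  c (successors {a, c, d, f}): φ is false.
  d (successors {a, b, d}): φ is false.
  e (successors {b, d, e, g}): φ is false.
  f (successors {b, e, f}): φ is false.
  g (successors {a, b, c, d, f}): φ is false.
For instance, at c:
  At c: □(¬q ∨ ◇(¬p ∨ r)) is true, so ¬□(¬q ∨ ◇(¬p ∨ r)) is false.
    At c: □(¬q ∨ ◇(¬p ∨ r)) requires ¬q ∨ ◇(¬p ∨ r) at every successor {a, c, d, f}.
      At a: ¬q ∨ ◇(¬p ∨ r) is true.
      At c: ¬q ∨ ◇(¬p ∨ r) is true.
      At d: ¬q ∨ ◇(¬p ∨ r) is true.
      At f: ¬q ∨ ◇(¬p ∨ r) is true.
    So □(¬q ∨ ◇(¬p ∨ r)) is true at c.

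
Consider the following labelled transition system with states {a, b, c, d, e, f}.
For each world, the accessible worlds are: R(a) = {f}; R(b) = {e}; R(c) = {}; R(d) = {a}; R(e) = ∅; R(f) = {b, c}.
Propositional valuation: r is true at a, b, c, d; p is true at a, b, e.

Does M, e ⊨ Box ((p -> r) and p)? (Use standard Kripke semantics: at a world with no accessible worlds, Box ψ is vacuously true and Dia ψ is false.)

At e: no accessible worlds, so Box ((p -> r) and p) holds vacuously.

Yes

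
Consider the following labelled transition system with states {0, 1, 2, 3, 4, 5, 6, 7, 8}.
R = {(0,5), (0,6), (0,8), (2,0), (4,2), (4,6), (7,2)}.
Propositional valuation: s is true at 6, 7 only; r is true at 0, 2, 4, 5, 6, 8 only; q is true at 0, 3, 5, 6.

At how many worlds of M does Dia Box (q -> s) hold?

2

Let φ = Dia Box (q -> s). Evaluate φ at each world:
  0 (successors {5, 6, 8}): φ is true.
  1 (successors ∅): φ is false.
  2 (successors {0}): φ is false.
  3 (successors ∅): φ is false.
  4 (successors {2, 6}): φ is true.
  5 (successors ∅): φ is false.
  6 (successors ∅): φ is false.
  7 (successors {2}): φ is false.
  8 (successors ∅): φ is false.
For instance, at 7:
  At 7: Dia Box (q -> s) requires Box (q -> s) at some successor in {2}.
    At 2: Box (q -> s) is false.
  So Dia Box (q -> s) is false at 7.
Satisfying worlds: {0, 4}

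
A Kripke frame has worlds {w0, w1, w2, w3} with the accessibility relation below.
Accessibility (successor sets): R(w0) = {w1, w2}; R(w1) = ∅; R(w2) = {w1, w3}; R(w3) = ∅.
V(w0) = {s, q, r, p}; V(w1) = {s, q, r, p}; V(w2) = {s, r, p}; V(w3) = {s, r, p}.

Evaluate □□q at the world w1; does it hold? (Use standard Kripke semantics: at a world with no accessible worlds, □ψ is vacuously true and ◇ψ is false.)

Yes

Recall that □ψ holds at a world iff ψ holds at every accessible world, and ◇ψ holds iff ψ holds at some accessible world.
At w1: no accessible worlds, so □□q holds vacuously.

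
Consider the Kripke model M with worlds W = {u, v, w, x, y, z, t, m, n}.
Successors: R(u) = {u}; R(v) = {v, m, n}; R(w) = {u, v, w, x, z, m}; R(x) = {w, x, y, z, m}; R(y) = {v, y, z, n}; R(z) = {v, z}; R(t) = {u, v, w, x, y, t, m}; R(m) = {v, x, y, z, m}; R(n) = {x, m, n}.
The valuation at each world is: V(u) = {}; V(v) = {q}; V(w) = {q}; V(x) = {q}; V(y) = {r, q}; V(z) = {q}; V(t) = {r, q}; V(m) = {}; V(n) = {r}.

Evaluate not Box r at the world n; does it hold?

Yes

Recall that Box ψ holds at a world iff ψ holds at every accessible world, and Dia ψ holds iff ψ holds at some accessible world.
At n: Box r is false, so not Box r is true.
  At n: Box r requires r at every successor {x, m, n}.
    r fails at x, so Box r is false at n.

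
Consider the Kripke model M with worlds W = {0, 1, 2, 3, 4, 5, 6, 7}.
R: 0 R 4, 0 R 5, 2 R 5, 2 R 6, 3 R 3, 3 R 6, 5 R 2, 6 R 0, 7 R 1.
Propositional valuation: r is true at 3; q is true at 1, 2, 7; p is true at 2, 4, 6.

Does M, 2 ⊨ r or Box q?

No

At 2: r is false, Box q is false, so r or Box q is false.
  At 2: Box q requires q at every successor {5, 6}.
    q fails at 5, so Box q is false at 2.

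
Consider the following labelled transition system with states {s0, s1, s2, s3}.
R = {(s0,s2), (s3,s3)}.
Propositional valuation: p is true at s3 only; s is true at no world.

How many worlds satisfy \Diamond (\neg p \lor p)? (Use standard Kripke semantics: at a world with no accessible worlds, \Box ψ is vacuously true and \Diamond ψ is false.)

Recall that \Diamond ψ holds at a world iff ψ holds at some accessible world.
Let φ = \Diamond (\neg p \lor p). Evaluate φ at each world:
  s0 (successors {s2}): φ is true.
  s1 (successors ∅): φ is false.
  s2 (successors ∅): φ is false.
  s3 (successors {s3}): φ is true.
For instance, at s3:
  At s3: \Diamond (\neg p \lor p) requires \neg p \lor p at some successor in {s3}.
    \neg p \lor p holds at s3, so \Diamond (\neg p \lor p) is true at s3.
Satisfying worlds: {s0, s3}

2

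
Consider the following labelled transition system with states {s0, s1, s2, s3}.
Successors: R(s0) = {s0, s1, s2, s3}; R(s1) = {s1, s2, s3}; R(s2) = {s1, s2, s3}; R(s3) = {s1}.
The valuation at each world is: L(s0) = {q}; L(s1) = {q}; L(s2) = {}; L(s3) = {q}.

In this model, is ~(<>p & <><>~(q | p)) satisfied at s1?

Yes

At s1: <>p & <><>~(q | p) is false, so ~(<>p & <><>~(q | p)) is true.
  At s1: <>p is false, <><>~(q | p) is true, so <>p & <><>~(q | p) is false.
    At s1: <>p requires p at some successor in {s1, s2, s3}.
      At s1: p is false.
      At s2: p is false.
      At s3: p is false.
    So <>p is false at s1.
    At s1: <><>~(q | p) requires <>~(q | p) at some successor in {s1, s2, s3}.
      <>~(q | p) holds at s1, so <><>~(q | p) is true at s1.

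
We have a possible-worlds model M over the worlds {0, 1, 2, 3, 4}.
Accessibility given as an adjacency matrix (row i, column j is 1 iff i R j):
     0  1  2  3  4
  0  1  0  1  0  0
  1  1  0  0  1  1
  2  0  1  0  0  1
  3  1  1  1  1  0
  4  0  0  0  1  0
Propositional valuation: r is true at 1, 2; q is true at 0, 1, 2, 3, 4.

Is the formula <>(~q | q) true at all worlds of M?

Let φ = <>(~q | q). Evaluate φ at each world:
  0 (successors {0, 2}): φ is true.
  1 (successors {0, 3, 4}): φ is true.
  2 (successors {1, 4}): φ is true.
  3 (successors {0, 1, 2, 3}): φ is true.
  4 (successors {3}): φ is true.
For instance, at 0:
  At 0: <>(~q | q) requires ~q | q at some successor in {0, 2}.
    ~q | q holds at 0, so <>(~q | q) is true at 0.

Yes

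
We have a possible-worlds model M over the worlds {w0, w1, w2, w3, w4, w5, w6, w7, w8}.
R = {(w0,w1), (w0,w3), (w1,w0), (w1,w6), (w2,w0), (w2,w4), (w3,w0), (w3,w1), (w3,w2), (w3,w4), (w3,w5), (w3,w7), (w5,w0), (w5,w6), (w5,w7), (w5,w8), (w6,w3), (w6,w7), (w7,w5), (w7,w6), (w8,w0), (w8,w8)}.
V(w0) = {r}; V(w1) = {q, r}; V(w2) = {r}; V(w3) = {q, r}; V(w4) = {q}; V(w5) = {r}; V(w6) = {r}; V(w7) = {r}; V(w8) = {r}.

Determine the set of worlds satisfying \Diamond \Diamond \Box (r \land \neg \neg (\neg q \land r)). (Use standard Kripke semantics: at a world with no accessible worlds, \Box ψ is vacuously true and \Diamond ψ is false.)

w0, w1, w2, w3, w5, w6, w7, w8

Let φ = \Diamond \Diamond \Box (r \land \neg \neg (\neg q \land r)). Evaluate φ at each world:
  w0 (successors {w1, w3}): φ is true.
  w1 (successors {w0, w6}): φ is true.
  w2 (successors {w0, w4}): φ is true.
  w3 (successors {w0, w1, w2, w4, w5, w7}): φ is true.
  w4 (successors ∅): φ is false.
  w5 (successors {w0, w6, w7, w8}): φ is true.
  w6 (successors {w3, w7}): φ is true.
  w7 (successors {w5, w6}): φ is true.
  w8 (successors {w0, w8}): φ is true.
For instance, at w5:
  At w5: \Diamond \Diamond \Box (r \land \neg \neg (\neg q \land r)) requires \Diamond \Box (r \land \neg \neg (\neg q \land r)) at some successor in {w0, w6, w7, w8}.
    \Diamond \Box (r \land \neg \neg (\neg q \land r)) holds at w0, so \Diamond \Diamond \Box (r \land \neg \neg (\neg q \land r)) is true at w5.
      At w0: \Diamond \Box (r \land \neg \neg (\neg q \land r)) requires \Box (r \land \neg \neg (\neg q \land r)) at some successor in {w1, w3}.
        \Box (r \land \neg \neg (\neg q \land r)) holds at w1, so \Diamond \Box (r \land \neg \neg (\neg q \land r)) is true at w0.
Satisfying worlds: {w0, w1, w2, w3, w5, w6, w7, w8}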